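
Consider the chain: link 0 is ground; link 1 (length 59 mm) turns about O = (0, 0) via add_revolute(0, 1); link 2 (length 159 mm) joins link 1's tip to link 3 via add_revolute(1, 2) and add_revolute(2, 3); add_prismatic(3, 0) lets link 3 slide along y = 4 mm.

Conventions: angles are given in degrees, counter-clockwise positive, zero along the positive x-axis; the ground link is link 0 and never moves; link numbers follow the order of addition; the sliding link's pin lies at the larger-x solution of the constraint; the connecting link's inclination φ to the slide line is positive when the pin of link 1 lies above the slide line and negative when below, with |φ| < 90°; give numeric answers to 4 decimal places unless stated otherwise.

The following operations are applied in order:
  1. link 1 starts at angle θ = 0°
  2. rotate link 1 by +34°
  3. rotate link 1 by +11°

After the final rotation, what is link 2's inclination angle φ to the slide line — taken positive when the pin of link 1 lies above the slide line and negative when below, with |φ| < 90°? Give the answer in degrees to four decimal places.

geometry: r = 59 mm, L = 159 mm, e = 4 mm; θ starts at 0°
rotate link 1 by +34°: θ ← 0° +34° = 34°
rotate link 1 by +11°: θ ← 34° +11° = 45°
h = r sin θ − e = 41.719300 − 4 = 37.719300
sin φ = h / L = 37.719300 / 159 = 0.23722830
φ = arcsin(0.23722830) = 13.723010°

13.7230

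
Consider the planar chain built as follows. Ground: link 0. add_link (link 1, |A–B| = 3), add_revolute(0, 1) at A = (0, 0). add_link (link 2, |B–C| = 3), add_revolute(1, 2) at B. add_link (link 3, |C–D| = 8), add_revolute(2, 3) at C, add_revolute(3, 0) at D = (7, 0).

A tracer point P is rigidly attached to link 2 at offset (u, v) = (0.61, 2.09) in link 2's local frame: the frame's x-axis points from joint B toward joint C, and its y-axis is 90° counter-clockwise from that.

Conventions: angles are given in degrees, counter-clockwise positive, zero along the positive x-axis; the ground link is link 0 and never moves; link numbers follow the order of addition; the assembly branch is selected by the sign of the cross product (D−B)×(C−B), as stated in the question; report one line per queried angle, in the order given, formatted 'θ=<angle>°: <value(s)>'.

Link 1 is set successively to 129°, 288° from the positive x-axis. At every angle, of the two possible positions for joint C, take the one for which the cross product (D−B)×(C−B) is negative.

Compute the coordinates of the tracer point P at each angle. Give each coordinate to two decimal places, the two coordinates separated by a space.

A=(0,0), D=(7.00,0)
θ=129°: B = A + 3.00·(cos129°, sin129°) = (-1.8880, 2.3314)
θ=129°: |BD| = 9.1887
θ=129°: circle(B,3.00) ∩ circle(D,8.00): a=1.6015, h=2.5368
θ=129°:   candidates: C₊=(0.3048,4.3788) cross=23.309; C₋=(-0.9825,-0.5287) cross=-23.309
θ=129°:   branch - wants cross < 0 → take C=(-0.9825,-0.5287) (cross=-23.309)
θ=129°: ex = (C−B)/|BC| = (0.3018,-0.9534); ey = (0.9534,0.3018)
θ=129°: P = B + 0.61·ex + 2.09·ey = (0.2887,2.3807)
θ=288°: B = A + 3.00·(cos288°, sin288°) = (0.9271, -2.8532)
θ=288°: |BD| = 6.7098
θ=288°: circle(B,3.00) ∩ circle(D,8.00): a=-0.7436, h=2.9064
θ=288°:   candidates: C₊=(-0.9818,-0.5388) cross=19.501; C₋=(1.4899,-5.7999) cross=-19.501
θ=288°:   branch - wants cross < 0 → take C=(1.4899,-5.7999) (cross=-19.501)
θ=288°: ex = (C−B)/|BC| = (0.1876,-0.9822); ey = (0.9822,0.1876)
θ=288°: P = B + 0.61·ex + 2.09·ey = (3.0944,-3.0602)

θ=129°: 0.29 2.38
θ=288°: 3.09 -3.06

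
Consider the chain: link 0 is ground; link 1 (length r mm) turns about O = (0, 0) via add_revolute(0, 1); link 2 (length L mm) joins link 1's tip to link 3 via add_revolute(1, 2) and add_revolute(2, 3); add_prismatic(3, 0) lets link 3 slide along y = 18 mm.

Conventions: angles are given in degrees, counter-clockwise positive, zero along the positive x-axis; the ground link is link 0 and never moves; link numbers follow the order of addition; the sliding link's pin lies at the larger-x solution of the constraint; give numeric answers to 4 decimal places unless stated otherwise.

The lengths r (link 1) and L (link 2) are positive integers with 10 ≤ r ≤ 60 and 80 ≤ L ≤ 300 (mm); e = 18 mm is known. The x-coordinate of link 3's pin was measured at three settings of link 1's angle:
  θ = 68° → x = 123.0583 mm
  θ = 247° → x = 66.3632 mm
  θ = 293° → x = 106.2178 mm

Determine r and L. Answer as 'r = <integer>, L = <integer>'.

constraint per measurement: (x − r cos θ)² + (r sin θ − e)² = L²
subtracting the θ₁ and θ₂ equations cancels the r² and L² terms:
r = (x₁² − x₂²) / (2[(x₁cos θ₁ + e sin θ₁) − (x₂cos θ₂ + e sin θ₂)]) = 51.0000 → r = 51
L² = (x₁ − r cos θ₁)² + (r sin θ₁ − e)² = 11663.9937 → L = 108.0000 → L = 108
check at θ₃=293°: x = 106.2178 (printed 106.2178) ✓

r = 51, L = 108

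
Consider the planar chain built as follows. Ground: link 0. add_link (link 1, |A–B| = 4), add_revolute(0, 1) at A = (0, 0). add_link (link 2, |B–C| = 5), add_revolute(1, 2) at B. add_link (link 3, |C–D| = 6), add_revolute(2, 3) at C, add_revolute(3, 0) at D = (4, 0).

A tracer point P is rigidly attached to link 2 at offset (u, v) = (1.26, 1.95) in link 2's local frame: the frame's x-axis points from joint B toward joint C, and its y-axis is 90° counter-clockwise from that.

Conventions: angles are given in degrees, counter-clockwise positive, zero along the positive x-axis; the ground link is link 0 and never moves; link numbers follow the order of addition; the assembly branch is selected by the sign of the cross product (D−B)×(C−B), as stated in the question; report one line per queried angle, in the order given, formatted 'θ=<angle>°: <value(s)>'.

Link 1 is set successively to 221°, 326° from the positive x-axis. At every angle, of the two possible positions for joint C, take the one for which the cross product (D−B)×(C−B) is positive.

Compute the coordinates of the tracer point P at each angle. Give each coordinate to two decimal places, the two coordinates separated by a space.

A=(0,0), D=(4.00,0)
θ=221°: B = A + 4.00·(cos221°, sin221°) = (-3.0188, -2.6242)
θ=221°: |BD| = 7.4934
θ=221°: circle(B,5.00) ∩ circle(D,6.00): a=3.0127, h=3.9904
θ=221°:   candidates: C₊=(-1.5944,2.1686) cross=29.902; C₋=(1.2006,-5.3069) cross=-29.902
θ=221°:   branch + wants cross > 0 → take C=(-1.5944,2.1686) (cross=29.902)
θ=221°: ex = (C−B)/|BC| = (0.2849,0.9586); ey = (-0.9586,0.2849)
θ=221°: P = B + 1.26·ex + 1.95·ey = (-4.5291,-0.8609)
θ=326°: B = A + 4.00·(cos326°, sin326°) = (3.3162, -2.2368)
θ=326°: |BD| = 2.3390
θ=326°: circle(B,5.00) ∩ circle(D,6.00): a=-1.1820, h=4.8583
θ=326°:   candidates: C₊=(-1.6754,-1.9467) cross=11.363; C₋=(7.6166,-4.7875) cross=-11.363
θ=326°:   branch + wants cross > 0 → take C=(-1.6754,-1.9467) (cross=11.363)
θ=326°: ex = (C−B)/|BC| = (-0.9983,0.0580); ey = (-0.0580,-0.9983)
θ=326°: P = B + 1.26·ex + 1.95·ey = (1.9451,-4.1104)

θ=221°: -4.53 -0.86
θ=326°: 1.95 -4.11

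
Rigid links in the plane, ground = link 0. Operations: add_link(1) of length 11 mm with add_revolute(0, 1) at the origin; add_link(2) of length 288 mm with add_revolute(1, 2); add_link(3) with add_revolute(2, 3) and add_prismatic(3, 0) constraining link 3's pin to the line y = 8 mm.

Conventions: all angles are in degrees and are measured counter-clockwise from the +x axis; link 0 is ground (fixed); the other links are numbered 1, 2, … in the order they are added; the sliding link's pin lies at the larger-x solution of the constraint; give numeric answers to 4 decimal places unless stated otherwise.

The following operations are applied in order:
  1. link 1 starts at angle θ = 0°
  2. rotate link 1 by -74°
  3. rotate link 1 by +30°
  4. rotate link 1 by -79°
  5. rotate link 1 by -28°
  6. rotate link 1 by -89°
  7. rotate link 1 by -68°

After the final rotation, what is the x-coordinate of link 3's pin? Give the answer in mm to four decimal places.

geometry: r = 11 mm, L = 288 mm, e = 8 mm; θ starts at 0°
rotate link 1 by -74°: θ ← 0° -74° = -74°
rotate link 1 by +30°: θ ← -74° +30° = -44°
rotate link 1 by -79°: θ ← -44° -79° = -123°
rotate link 1 by -28°: θ ← -123° -28° = -151°
rotate link 1 by -89°: θ ← -151° -89° = -240°
rotate link 1 by -68°: θ ← -240° -68° = -308°
crank pin P = (r cos θ, r sin θ) = (6.772276, 8.668118)
h = r sin θ − e = 8.668118 − 8 = 0.668118
x = r cos θ + √(L² − h²) = 6.772276 + 287.999225 = 294.771501

294.7715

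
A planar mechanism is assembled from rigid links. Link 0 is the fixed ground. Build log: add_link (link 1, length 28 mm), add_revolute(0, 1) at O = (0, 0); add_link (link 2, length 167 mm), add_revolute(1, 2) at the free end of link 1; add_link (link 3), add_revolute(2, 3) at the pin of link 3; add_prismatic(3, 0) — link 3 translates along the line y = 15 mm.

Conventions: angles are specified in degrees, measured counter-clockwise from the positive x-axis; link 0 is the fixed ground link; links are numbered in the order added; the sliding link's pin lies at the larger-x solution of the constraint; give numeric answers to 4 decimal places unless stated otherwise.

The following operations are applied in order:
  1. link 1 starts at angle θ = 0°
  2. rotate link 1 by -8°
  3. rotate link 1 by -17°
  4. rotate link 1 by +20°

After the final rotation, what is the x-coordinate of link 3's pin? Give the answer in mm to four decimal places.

geometry: r = 28 mm, L = 167 mm, e = 15 mm; θ starts at 0°
rotate link 1 by -8°: θ ← 0° -8° = -8°
rotate link 1 by -17°: θ ← -8° -17° = -25°
rotate link 1 by +20°: θ ← -25° +20° = -5°
crank pin P = (r cos θ, r sin θ) = (27.893452, -2.440361)
h = r sin θ − e = -2.440361 − 15 = -17.440361
x = r cos θ + √(L² − h²) = 27.893452 + 166.086826 = 193.980278

193.9803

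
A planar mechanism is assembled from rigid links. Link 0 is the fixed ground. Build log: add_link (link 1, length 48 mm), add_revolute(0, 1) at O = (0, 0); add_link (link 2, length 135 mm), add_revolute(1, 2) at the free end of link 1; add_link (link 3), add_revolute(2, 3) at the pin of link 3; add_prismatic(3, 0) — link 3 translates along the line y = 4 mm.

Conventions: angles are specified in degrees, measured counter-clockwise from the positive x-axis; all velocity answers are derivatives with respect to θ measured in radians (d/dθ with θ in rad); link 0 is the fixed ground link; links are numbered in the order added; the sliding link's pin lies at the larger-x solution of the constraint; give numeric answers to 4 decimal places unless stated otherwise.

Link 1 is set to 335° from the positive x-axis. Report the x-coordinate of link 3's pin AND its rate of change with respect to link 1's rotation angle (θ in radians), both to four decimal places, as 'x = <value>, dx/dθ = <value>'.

geometry: r = 48 mm, L = 135 mm, e = 4 mm
crank pin P = (r cos θ, r sin θ) = (43.502774, -20.285677)
h = r sin θ − e = -20.285677 − 4 = -24.285677
x = r cos θ + √(L² − h²) = 43.502774 + 132.797613 = 176.300386
dx/dθ = −r sin θ − h·r cos θ/√(L² − h²) (θ in radians; h = -24.285677) = 28.241349

x = 176.3004, dx/dθ = 28.2413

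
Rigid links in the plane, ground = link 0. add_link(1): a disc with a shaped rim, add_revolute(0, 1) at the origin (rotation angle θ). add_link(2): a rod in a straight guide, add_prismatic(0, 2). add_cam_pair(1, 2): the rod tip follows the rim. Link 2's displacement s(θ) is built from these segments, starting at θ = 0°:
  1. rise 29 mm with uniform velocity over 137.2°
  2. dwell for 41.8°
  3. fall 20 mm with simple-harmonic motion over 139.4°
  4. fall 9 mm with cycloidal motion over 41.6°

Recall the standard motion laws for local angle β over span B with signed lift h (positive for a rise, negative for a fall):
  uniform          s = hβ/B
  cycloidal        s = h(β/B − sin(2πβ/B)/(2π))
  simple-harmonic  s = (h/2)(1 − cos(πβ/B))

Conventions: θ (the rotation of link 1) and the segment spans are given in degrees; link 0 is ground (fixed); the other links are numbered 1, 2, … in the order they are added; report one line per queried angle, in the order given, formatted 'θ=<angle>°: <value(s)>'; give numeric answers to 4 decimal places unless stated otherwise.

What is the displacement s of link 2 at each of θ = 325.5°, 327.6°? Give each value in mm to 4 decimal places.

segment 1 (0° to 137.2°, uniform, h = 29) is passed completely: s = 0.0000 + (29) = 29.0000
segment 2 (137.2° to 179°, dwell): s unchanged at 29.0000
segment 3 (179° to 318.4°, simple-harmonic, h = -20) is passed completely: s = 29.0000 + (-20) = 9.0000
θ = 325.5° falls in segment 4 (318.4° to 360°, cycloidal, h = -9): β = 325.5 − 318.4 = 7.1°, B = 41.6°; Δs = -9·(0.1707 − sin(2π·0.1707)/(2π)) = -0.2779; s = 9.0000 − 0.2779 = 8.7221
θ = 327.6° falls in segment 4 (318.4° to 360°, cycloidal, h = -9): β = 327.6 − 318.4 = 9.2°, B = 41.6°; Δs = -9·(0.2212 − sin(2π·0.2212)/(2π)) = -0.5815; s = 9.0000 − 0.5815 = 8.4185

θ=325.5°: 8.7221
θ=327.6°: 8.4185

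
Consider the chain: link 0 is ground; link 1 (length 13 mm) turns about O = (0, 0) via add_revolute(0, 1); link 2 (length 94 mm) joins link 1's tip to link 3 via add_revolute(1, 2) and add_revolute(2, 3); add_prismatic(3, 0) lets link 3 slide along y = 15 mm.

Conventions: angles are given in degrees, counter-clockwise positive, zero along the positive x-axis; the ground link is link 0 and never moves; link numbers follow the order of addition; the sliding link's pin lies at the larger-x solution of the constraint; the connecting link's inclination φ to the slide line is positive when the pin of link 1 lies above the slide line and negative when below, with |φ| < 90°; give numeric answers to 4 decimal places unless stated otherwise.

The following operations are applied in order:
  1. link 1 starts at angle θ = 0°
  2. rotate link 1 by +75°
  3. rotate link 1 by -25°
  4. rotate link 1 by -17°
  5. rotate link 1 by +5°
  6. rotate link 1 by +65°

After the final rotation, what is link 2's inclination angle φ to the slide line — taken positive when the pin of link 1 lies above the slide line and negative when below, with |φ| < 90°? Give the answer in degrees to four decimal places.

geometry: r = 13 mm, L = 94 mm, e = 15 mm; θ starts at 0°
rotate link 1 by +75°: θ ← 0° +75° = 75°
rotate link 1 by -25°: θ ← 75° -25° = 50°
rotate link 1 by -17°: θ ← 50° -17° = 33°
rotate link 1 by +5°: θ ← 33° +5° = 38°
rotate link 1 by +65°: θ ← 38° +65° = 103°
h = r sin θ − e = 12.666811 − 15 = -2.333189
sin φ = h / L = -2.333189 / 94 = -0.02482116
φ = arcsin(-0.02482116) = -1.422294°

-1.4223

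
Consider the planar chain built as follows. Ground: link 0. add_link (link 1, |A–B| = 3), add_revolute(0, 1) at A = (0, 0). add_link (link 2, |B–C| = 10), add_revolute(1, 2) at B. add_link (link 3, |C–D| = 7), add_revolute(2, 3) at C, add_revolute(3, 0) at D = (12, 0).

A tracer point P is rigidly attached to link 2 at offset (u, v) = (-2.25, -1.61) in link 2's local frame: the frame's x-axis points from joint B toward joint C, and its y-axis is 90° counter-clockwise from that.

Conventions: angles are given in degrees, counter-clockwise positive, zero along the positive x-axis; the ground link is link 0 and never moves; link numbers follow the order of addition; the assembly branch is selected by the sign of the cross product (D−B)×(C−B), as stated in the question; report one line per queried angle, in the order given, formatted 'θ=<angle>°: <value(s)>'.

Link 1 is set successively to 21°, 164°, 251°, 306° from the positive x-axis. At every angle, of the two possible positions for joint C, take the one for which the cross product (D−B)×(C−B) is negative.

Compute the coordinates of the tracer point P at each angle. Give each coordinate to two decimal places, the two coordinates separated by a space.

A=(0,0), D=(12.00,0)
θ=21°: B = A + 3.00·(cos21°, sin21°) = (2.8007, 1.0751)
θ=21°: |BD| = 9.2619
θ=21°: circle(B,10.00) ∩ circle(D,7.00): a=7.3842, h=6.7435
θ=21°:   candidates: C₊=(10.9178,6.9158) cross=62.457; C₋=(9.3522,-6.4799) cross=-62.457
θ=21°:   branch - wants cross < 0 → take C=(9.3522,-6.4799) (cross=-62.457)
θ=21°: ex = (C−B)/|BC| = (0.6551,-0.7555); ey = (0.7555,0.6551)
θ=21°: P = B + -2.25·ex + -1.61·ey = (0.1103,1.7202)
θ=164°: B = A + 3.00·(cos164°, sin164°) = (-2.8838, 0.8269)
θ=164°: |BD| = 14.9067
θ=164°: circle(B,10.00) ∩ circle(D,7.00): a=9.1640, h=4.0026
θ=164°:   candidates: C₊=(6.4881,4.3150) cross=59.666; C₋=(6.0441,-3.6779) cross=-59.666
θ=164°:   branch - wants cross < 0 → take C=(6.0441,-3.6779) (cross=-59.666)
θ=164°: ex = (C−B)/|BC| = (0.8928,-0.4505); ey = (0.4505,0.8928)
θ=164°: P = B + -2.25·ex + -1.61·ey = (-5.6178,0.4031)
θ=251°: B = A + 3.00·(cos251°, sin251°) = (-0.9767, -2.8366)
θ=251°: |BD| = 13.2831
θ=251°: circle(B,10.00) ∩ circle(D,7.00): a=8.5613, h=5.1676
θ=251°:   candidates: C₊=(6.2836,4.0401) cross=68.642; C₋=(8.4906,-6.0568) cross=-68.642
θ=251°:   branch - wants cross < 0 → take C=(8.4906,-6.0568) (cross=-68.642)
θ=251°: ex = (C−B)/|BC| = (0.9467,-0.3220); ey = (0.3220,0.9467)
θ=251°: P = B + -2.25·ex + -1.61·ey = (-3.6253,-3.6363)
θ=306°: B = A + 3.00·(cos306°, sin306°) = (1.7634, -2.4271)
θ=306°: |BD| = 10.5204
θ=306°: circle(B,10.00) ∩ circle(D,7.00): a=7.6841, h=6.3996
θ=306°:   candidates: C₊=(7.7638,5.5726) cross=67.327; C₋=(10.7165,-6.8813) cross=-67.327
θ=306°:   branch - wants cross < 0 → take C=(10.7165,-6.8813) (cross=-67.327)
θ=306°: ex = (C−B)/|BC| = (0.8953,-0.4454); ey = (0.4454,0.8953)
θ=306°: P = B + -2.25·ex + -1.61·ey = (-0.9682,-2.8663)

θ=21°: 0.11 1.72
θ=164°: -5.62 0.40
θ=251°: -3.63 -3.64
θ=306°: -0.97 -2.87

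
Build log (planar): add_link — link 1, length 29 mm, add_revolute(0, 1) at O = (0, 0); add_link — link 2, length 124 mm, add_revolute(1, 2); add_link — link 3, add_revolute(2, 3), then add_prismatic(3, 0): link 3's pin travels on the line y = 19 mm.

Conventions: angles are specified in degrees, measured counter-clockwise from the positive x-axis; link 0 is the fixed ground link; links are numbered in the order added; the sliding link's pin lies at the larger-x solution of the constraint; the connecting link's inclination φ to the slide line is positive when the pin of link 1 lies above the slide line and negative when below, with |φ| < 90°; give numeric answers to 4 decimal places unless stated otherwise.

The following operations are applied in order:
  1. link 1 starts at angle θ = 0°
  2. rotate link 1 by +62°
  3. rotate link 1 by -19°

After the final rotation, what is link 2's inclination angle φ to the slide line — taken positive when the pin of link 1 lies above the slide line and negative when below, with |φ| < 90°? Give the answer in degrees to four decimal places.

geometry: r = 29 mm, L = 124 mm, e = 19 mm; θ starts at 0°
rotate link 1 by +62°: θ ← 0° +62° = 62°
rotate link 1 by -19°: θ ← 62° -19° = 43°
h = r sin θ − e = 19.777952 − 19 = 0.777952
sin φ = h / L = 0.777952 / 124 = 0.00627381
φ = arcsin(0.00627381) = 0.359465°

0.3595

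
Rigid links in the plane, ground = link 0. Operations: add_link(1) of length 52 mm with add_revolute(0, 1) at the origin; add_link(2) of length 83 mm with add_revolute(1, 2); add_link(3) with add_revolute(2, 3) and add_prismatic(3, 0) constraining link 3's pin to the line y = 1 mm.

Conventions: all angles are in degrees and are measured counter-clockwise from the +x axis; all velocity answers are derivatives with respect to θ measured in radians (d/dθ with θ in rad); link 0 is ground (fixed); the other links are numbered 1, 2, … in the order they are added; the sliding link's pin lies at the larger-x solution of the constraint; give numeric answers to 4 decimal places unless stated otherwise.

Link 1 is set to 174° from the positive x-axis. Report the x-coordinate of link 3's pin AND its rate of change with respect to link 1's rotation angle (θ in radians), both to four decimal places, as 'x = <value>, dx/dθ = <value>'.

geometry: r = 52 mm, L = 83 mm, e = 1 mm
crank pin P = (r cos θ, r sin θ) = (-51.715139, 5.435480)
h = r sin θ − e = 5.435480 − 1 = 4.435480
x = r cos θ + √(L² − h²) = -51.715139 + 82.881400 = 31.166262
dx/dθ = −r sin θ − h·r cos θ/√(L² − h²) (θ in radians; h = 4.435480) = -2.667893

x = 31.1663, dx/dθ = -2.6679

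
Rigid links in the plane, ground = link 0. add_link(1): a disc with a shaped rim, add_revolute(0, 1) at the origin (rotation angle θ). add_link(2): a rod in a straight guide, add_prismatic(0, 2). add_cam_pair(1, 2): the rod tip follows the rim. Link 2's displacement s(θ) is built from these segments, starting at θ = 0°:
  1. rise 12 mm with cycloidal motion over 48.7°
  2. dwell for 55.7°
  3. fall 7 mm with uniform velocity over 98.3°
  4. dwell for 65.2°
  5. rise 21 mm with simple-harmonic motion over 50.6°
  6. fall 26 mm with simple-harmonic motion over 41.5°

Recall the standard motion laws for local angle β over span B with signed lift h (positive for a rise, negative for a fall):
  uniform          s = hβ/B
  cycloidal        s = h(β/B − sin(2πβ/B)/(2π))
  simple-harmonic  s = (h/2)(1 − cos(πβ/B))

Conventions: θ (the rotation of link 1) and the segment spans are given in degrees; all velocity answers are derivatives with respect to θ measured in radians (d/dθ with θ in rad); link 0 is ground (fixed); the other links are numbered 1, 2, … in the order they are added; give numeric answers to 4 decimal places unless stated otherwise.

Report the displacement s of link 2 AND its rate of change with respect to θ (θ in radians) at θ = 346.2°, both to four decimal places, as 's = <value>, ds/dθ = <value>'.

segment 1 (0° to 48.7°, cycloidal, h = 12) is passed completely: s = 0.0000 + (12) = 12.0000
segment 2 (48.7° to 104.4°, dwell): s unchanged at 12.0000
segment 3 (104.4° to 202.7°, uniform, h = -7) is passed completely: s = 12.0000 + (-7) = 5.0000
segment 4 (202.7° to 267.9°, dwell): s unchanged at 5.0000
segment 5 (267.9° to 318.5°, simple-harmonic, h = 21) is passed completely: s = 5.0000 + (21) = 26.0000
θ = 346.2° falls in segment 6 (318.5° to 360°, simple-harmonic, h = -26): β = 346.2 − 318.5 = 27.7°, B = 41.5°; Δs = -26/2·(1 − cos(π·0.6675)) = -19.5284; s = 26.0000 − 19.5284 = 6.4716
velocity in seg [318.5°–360°] (simple-harmonic), θ in radians: β = 27.7° = 0.4835 rad, B = 41.5° = 0.7243 rad; ds/dθ = (πh/(2B)) sin(πβ/B) = (π·(-26)/(2·0.7243)) sin(π·0.6675) = -48.760016 mm/rad

s = 6.4716, ds/dθ = -48.7600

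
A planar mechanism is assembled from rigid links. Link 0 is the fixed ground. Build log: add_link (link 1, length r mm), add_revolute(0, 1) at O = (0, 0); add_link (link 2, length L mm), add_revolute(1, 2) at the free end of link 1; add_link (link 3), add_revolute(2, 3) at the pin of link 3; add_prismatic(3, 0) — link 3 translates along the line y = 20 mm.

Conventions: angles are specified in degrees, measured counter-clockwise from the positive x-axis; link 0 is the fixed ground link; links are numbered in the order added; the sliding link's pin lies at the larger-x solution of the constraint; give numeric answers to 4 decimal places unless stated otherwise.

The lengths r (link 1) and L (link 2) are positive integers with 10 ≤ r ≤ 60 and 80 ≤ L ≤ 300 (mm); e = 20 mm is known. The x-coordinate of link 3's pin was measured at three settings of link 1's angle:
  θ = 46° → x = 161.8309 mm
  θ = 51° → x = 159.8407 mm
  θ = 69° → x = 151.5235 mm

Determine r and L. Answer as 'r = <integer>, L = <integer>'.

constraint per measurement: (x − r cos θ)² + (r sin θ − e)² = L²
subtracting the θ₁ and θ₂ equations cancels the r² and L² terms:
r = (x₁² − x₂²) / (2[(x₁cos θ₁ + e sin θ₁) − (x₂cos θ₂ + e sin θ₂)]) = 29.9994 → r = 30
L² = (x₁ − r cos θ₁)² + (r sin θ₁ − e)² = 19881.0011 → L = 141.0000 → L = 141
check at θ₃=69°: x = 151.5235 (printed 151.5235) ✓

r = 30, L = 141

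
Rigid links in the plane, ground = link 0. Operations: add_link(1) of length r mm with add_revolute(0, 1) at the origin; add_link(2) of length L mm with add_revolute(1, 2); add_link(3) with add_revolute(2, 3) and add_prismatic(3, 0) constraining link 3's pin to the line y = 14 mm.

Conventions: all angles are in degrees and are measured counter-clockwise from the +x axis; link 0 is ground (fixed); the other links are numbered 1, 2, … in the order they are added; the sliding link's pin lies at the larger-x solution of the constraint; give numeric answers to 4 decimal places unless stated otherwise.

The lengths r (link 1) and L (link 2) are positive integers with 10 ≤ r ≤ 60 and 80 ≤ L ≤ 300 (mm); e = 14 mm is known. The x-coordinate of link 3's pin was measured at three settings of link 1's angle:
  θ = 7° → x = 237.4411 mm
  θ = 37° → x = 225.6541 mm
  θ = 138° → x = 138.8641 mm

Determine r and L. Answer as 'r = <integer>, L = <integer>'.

constraint per measurement: (x − r cos θ)² + (r sin θ − e)² = L²
subtracting the θ₁ and θ₂ equations cancels the r² and L² terms:
r = (x₁² − x₂²) / (2[(x₁cos θ₁ + e sin θ₁) − (x₂cos θ₂ + e sin θ₂)]) = 56.0000 → r = 56
L² = (x₁ − r cos θ₁)² + (r sin θ₁ − e)² = 33124.0048 → L = 182.0000 → L = 182
check at θ₃=138°: x = 138.8641 (printed 138.8641) ✓

r = 56, L = 182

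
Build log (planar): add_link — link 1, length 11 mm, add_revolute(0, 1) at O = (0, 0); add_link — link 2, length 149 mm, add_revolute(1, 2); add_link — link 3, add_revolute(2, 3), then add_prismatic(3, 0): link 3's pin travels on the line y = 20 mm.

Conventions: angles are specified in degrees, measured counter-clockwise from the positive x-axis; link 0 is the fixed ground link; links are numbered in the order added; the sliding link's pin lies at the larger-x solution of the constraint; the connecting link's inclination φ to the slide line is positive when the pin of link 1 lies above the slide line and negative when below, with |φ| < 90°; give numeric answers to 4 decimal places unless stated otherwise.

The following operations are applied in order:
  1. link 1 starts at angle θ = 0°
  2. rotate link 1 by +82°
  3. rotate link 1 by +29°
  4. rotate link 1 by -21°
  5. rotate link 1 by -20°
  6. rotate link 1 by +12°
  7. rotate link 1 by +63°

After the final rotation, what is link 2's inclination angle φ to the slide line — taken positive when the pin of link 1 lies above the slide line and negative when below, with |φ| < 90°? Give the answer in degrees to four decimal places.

geometry: r = 11 mm, L = 149 mm, e = 20 mm; θ starts at 0°
rotate link 1 by +82°: θ ← 0° +82° = 82°
rotate link 1 by +29°: θ ← 82° +29° = 111°
rotate link 1 by -21°: θ ← 111° -21° = 90°
rotate link 1 by -20°: θ ← 90° -20° = 70°
rotate link 1 by +12°: θ ← 70° +12° = 82°
rotate link 1 by +63°: θ ← 82° +63° = 145°
h = r sin θ − e = 6.309341 − 20 = -13.690659
sin φ = h / L = -13.690659 / 149 = -0.09188362
φ = arcsin(-0.09188362) = -5.271980°

-5.2720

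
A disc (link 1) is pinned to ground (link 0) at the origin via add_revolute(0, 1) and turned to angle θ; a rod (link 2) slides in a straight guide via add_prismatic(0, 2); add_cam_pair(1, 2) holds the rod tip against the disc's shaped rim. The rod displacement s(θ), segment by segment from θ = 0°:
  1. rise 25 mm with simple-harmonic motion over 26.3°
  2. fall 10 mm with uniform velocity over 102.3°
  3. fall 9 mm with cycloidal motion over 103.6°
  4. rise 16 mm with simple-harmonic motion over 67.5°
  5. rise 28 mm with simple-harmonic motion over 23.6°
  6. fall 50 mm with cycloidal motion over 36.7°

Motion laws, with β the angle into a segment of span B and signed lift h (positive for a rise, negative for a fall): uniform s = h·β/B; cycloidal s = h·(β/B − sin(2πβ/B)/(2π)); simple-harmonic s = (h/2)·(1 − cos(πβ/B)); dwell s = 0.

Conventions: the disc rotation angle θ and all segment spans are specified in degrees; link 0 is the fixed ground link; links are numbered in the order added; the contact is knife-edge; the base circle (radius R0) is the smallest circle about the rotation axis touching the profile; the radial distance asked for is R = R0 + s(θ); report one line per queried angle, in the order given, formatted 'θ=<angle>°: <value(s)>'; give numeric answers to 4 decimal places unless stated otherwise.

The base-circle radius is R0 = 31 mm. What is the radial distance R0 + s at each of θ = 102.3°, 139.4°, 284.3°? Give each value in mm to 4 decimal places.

segment 1 (0° to 26.3°, simple-harmonic, h = 25) is passed completely: s = 0.0000 + (25) = 25.0000
θ = 102.3° falls in segment 2 (26.3° to 128.6°, uniform, h = -10): β = 102.3 − 26.3 = 76°, B = 102.3°; Δs = -10·76/102.3 = -7.4291; s = 25.0000 − 7.4291 = 17.5709
segment 2 (26.3° to 128.6°, uniform, h = -10) is passed completely: s = 25.0000 + (-10) = 15.0000
θ = 139.4° falls in segment 3 (128.6° to 232.2°, cycloidal, h = -9): β = 139.4 − 128.6 = 10.8°, B = 103.6°; Δs = -9·(0.1042 − sin(2π·0.1042)/(2π)) = -0.0657; s = 15.0000 − 0.0657 = 14.9343
segment 3 (128.6° to 232.2°, cycloidal, h = -9) is passed completely: s = 15.0000 + (-9) = 6.0000
θ = 284.3° falls in segment 4 (232.2° to 299.7°, simple-harmonic, h = 16): β = 284.3 − 232.2 = 52.1°, B = 67.5°; Δs = 16/2·(1 − cos(π·0.7719)) = 14.0316; s = 6.0000 + 14.0316 = 20.0316
θ=102.3°: R = R0 + s = 31 + 17.5709 = 48.5709
θ=139.4°: R = R0 + s = 31 + 14.9343 = 45.9343
θ=284.3°: R = R0 + s = 31 + 20.0316 = 51.0316

θ=102.3°: 48.5709
θ=139.4°: 45.9343
θ=284.3°: 51.0316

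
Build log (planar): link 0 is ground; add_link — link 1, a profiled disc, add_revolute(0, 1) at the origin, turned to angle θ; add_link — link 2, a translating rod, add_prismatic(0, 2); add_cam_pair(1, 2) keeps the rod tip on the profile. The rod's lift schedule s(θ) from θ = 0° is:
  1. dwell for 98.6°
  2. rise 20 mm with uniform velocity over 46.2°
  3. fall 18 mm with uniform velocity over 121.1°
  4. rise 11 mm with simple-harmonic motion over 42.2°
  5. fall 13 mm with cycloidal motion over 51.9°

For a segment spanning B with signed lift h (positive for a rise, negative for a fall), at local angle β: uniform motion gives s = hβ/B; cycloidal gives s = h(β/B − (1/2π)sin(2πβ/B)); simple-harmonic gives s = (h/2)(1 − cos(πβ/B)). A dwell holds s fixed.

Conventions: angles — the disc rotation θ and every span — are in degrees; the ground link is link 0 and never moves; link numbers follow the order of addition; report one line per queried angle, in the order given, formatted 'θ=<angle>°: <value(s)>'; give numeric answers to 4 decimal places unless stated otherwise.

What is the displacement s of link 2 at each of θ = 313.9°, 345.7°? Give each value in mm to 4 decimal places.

seg 1 [0°–98.6°] dwell: s stays 0.0000
seg 2 [98.6°–144.8°] uniform, h=20: full span → s += 20 → s = 20.0000
seg 3 [144.8°–265.9°] uniform, h=-18: full span → s += -18 → s = 2.0000
seg 4 [265.9°–308.1°] simple-harmonic, h=11: full span → s += 11 → s = 13.0000
seg 5 [308.1°–360°] cycloidal, h=-13: θ=313.9° here. β=5.8, B=51.9. -13·(0.1118 − sin(2π·0.1118)/(2π)) = -0.1165 → s = 12.8835
seg 5 [308.1°–360°] cycloidal, h=-13: θ=345.7° here. β=37.6, B=51.9. -13·(0.7245 − sin(2π·0.7245)/(2π)) = -11.4606 → s = 1.5394

θ=313.9°: 12.8835
θ=345.7°: 1.5394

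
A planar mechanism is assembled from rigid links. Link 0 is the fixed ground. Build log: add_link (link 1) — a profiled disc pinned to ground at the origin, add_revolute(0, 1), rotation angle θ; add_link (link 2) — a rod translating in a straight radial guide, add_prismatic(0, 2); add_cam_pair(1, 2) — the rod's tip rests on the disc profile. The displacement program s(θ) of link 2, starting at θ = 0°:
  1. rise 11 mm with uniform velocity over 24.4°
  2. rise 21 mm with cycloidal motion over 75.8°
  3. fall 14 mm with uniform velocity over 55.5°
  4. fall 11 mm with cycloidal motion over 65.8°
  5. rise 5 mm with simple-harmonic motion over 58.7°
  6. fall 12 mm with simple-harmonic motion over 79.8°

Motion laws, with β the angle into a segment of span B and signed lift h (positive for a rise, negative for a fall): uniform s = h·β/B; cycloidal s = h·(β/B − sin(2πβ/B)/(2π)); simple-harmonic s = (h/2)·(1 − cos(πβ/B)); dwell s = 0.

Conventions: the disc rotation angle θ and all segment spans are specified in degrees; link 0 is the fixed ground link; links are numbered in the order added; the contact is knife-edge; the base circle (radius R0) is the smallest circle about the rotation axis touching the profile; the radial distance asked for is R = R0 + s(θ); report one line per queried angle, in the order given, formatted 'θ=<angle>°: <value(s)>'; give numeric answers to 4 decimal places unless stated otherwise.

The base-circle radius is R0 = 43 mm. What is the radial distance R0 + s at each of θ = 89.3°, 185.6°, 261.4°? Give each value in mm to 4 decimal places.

seg 1 [0°–24.4°] uniform, h=11: full span → s += 11 → s = 11.0000
seg 2 [24.4°–100.2°] cycloidal, h=21: θ=89.3° here. β=64.9, B=75.8. 21·(0.8562 − sin(2π·0.8562)/(2π)) = 20.6056 → s = 31.6056
seg 2 [24.4°–100.2°] cycloidal, h=21: full span → s += 21 → s = 32.0000
seg 3 [100.2°–155.7°] uniform, h=-14: full span → s += -14 → s = 18.0000
seg 4 [155.7°–221.5°] cycloidal, h=-11: θ=185.6° here. β=29.9, B=65.8. -11·(0.4544 − sin(2π·0.4544)/(2π)) = -4.5038 → s = 13.4962
seg 4 [155.7°–221.5°] cycloidal, h=-11: full span → s += -11 → s = 7.0000
seg 5 [221.5°–280.2°] simple-harmonic, h=5: θ=261.4° here. β=39.9, B=58.7. 5/2·(1 − cos(π·0.6797)) = 3.8378 → s = 10.8378
θ=89.3°: R = R0 + s = 43 + 31.6056 = 74.6056
θ=185.6°: R = R0 + s = 43 + 13.4962 = 56.4962
θ=261.4°: R = R0 + s = 43 + 10.8378 = 53.8378

θ=89.3°: 74.6056
θ=185.6°: 56.4962
θ=261.4°: 53.8378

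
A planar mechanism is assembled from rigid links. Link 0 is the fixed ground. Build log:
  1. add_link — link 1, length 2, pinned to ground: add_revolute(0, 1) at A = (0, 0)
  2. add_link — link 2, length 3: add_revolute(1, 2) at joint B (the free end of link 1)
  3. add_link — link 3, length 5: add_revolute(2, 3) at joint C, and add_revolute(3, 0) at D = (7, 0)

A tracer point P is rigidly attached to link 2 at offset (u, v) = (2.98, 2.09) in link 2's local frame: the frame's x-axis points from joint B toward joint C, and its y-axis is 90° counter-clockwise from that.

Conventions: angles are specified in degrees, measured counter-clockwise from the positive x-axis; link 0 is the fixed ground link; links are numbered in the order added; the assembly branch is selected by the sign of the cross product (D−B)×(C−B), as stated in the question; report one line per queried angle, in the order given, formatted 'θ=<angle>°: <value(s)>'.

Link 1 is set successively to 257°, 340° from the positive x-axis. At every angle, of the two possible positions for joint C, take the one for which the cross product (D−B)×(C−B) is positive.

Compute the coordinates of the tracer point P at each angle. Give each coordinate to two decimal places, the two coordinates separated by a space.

A=(0,0), D=(7.00,0)
θ=257°: B = A + 2.00·(cos257°, sin257°) = (-0.4499, -1.9487)
θ=257°: |BD| = 7.7006
θ=257°: circle(B,3.00) ∩ circle(D,5.00): a=2.8114, h=1.0469
θ=257°:   candidates: C₊=(2.0050,-0.2244) cross=8.062; C₋=(2.5349,-2.2501) cross=-8.062
θ=257°:   branch + wants cross > 0 → take C=(2.0050,-0.2244) (cross=8.062)
θ=257°: ex = (C−B)/|BC| = (0.8183,0.5748); ey = (-0.5748,0.8183)
θ=257°: P = B + 2.98·ex + 2.09·ey = (0.7874,1.4744)
θ=340°: B = A + 2.00·(cos340°, sin340°) = (1.8794, -0.6840)
θ=340°: |BD| = 5.1661
θ=340°: circle(B,3.00) ∩ circle(D,5.00): a=1.0345, h=2.8160
θ=340°:   candidates: C₊=(2.5319,2.2441) cross=14.548; C₋=(3.2776,-3.3383) cross=-14.548
θ=340°:   branch + wants cross > 0 → take C=(2.5319,2.2441) (cross=14.548)
θ=340°: ex = (C−B)/|BC| = (0.2175,0.9761); ey = (-0.9761,0.2175)
θ=340°: P = B + 2.98·ex + 2.09·ey = (0.4876,2.6792)

θ=257°: 0.79 1.47
θ=340°: 0.49 2.68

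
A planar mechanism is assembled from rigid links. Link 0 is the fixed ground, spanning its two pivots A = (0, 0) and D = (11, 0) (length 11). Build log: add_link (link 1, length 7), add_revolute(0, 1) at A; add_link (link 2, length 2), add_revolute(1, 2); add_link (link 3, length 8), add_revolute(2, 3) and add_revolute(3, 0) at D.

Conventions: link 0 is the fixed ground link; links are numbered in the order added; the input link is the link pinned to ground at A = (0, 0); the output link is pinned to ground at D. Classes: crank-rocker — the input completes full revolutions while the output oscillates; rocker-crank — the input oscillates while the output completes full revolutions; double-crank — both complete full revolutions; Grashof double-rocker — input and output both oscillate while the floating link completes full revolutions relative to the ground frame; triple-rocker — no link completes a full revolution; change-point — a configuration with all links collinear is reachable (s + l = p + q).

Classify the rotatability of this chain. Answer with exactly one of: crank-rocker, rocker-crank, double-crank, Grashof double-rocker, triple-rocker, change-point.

lengths: ground=11, input=7, coupler=2, output=8
sorted: s=2 (shortest), l=11 (longest), p+q=15
s + l = 13 vs p + q = 15
s + l < p + q (Grashof) with shortest = coupler link → Grashof double-rocker

Grashof double-rocker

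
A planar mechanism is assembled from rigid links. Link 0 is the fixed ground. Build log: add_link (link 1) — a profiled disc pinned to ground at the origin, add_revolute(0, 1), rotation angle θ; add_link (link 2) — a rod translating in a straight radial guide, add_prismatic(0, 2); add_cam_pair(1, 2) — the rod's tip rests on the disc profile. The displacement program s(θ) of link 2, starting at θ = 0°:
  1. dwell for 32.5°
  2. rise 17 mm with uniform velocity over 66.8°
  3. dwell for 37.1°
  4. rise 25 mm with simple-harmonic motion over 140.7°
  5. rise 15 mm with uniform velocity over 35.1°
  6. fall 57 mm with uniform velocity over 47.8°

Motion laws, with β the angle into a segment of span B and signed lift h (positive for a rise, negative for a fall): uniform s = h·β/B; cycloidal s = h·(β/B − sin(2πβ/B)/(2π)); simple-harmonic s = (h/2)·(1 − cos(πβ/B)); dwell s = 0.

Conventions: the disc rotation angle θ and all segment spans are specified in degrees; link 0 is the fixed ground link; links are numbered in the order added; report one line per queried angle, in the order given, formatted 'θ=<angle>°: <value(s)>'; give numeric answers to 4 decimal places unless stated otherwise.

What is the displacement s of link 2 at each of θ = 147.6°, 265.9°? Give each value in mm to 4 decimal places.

seg 1 [0°–32.5°] dwell: s stays 0.0000
seg 2 [32.5°–99.3°] uniform, h=17: full span → s += 17 → s = 17.0000
seg 3 [99.3°–136.4°] dwell: s stays 17.0000
seg 4 [136.4°–277.1°] simple-harmonic, h=25: θ=147.6° here. β=11.2, B=140.7. 25/2·(1 − cos(π·0.0796)) = 0.3888 → s = 17.3888
seg 4 [136.4°–277.1°] simple-harmonic, h=25: θ=265.9° here. β=129.5, B=140.7. 25/2·(1 − cos(π·0.9204)) = 24.6112 → s = 41.6112

θ=147.6°: 17.3888
θ=265.9°: 41.6112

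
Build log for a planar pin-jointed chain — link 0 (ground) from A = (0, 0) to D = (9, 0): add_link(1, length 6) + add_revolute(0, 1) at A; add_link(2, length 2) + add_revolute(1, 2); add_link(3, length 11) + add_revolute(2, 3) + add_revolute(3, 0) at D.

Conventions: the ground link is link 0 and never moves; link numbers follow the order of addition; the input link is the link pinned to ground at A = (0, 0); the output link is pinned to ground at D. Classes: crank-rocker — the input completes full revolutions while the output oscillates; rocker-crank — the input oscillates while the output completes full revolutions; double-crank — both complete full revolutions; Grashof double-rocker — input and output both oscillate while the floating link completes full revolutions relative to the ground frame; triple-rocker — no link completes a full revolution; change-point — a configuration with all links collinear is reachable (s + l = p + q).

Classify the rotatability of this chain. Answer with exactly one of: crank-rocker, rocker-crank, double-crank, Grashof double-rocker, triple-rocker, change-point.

lengths: ground=9, input=6, coupler=2, output=11
sorted: s=2 (shortest), l=11 (longest), p+q=15
s + l = 13 vs p + q = 15
s + l < p + q (Grashof) with shortest = coupler link → Grashof double-rocker

Grashof double-rocker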